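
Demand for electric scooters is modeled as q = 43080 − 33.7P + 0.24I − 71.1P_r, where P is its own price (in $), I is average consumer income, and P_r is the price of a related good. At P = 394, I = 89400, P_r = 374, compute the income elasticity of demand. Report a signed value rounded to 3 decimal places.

At the given values, q = 43080 − 33.7(394) + 0.24(89400) − 71.1(374) = 24666.8.
∂q/∂I = 0.24.
E = (0.24) × (89400/24666.8) = 0.86983…

0.870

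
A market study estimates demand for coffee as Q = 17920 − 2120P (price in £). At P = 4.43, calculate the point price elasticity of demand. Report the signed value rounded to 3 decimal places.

-1.101

dQ/dP = −2120. At P = 4.43, Q = 17920 − 2120(4.43) = 8528.4.
Ed = (dQ/dP)·(P/Q) = −2120 × (4.43/8528.4) = -1.10121…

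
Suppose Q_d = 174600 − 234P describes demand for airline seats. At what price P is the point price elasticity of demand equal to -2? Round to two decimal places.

Ed = −234P/(174600 − 234P). Set this equal to -2:
234P = 2·(174600 − 234P) ⇒ 234P(1 + 2) = 2·174600
P = 2·174600 / (234·3) = 497.4358…

497.44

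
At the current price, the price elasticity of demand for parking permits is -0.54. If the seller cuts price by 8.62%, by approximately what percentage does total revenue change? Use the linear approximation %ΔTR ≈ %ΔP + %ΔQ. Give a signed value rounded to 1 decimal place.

-4.0%

%ΔQ ≈ Ed × %ΔP = (-0.54) × (-8.62%) = +4.6548%
%ΔTR ≈ %ΔP + %ΔQ = (-8.62%) + (+4.6548%) = -3.9652%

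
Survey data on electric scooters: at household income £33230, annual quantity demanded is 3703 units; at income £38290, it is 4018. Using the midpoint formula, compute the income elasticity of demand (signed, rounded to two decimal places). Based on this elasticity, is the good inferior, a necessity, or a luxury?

%ΔQ = (4018 − 3703)/[( 3703 + 4018)/2] = 315/3860.5 = 0.081595…
%ΔIncome = (38290 − 33230)/[( 33230 + 38290)/2] = 5060/35760 = 0.141498…
E_income = (315/3860.5) / (5060/35760) = 0.5766…
0 < E_income < 1 ⇒ normal good, necessity.

0.58; necessity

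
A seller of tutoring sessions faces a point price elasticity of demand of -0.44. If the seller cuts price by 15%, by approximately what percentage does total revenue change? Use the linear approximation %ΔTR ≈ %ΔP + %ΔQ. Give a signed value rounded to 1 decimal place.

%ΔQ ≈ Ed × %ΔP = (-0.44) × (-15%) = +6.6000%
%ΔTR ≈ %ΔP + %ΔQ = (-15%) + (+6.6000%) = -8.4000%

-8.4%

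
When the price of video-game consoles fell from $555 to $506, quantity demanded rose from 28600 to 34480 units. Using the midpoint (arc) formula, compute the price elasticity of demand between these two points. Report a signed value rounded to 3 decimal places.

%ΔQ = (34480 − 28600) / [(28600 + 34480)/2] = 5880/31540 = 0.186429…
%ΔP = (506 − 555) / [(555 + 506)/2] = -49/530.5 = -0.092365…
Arc Ed = %ΔQ / %ΔP = (5880/31540) / (-49/530.5) = -2.01838…

-2.018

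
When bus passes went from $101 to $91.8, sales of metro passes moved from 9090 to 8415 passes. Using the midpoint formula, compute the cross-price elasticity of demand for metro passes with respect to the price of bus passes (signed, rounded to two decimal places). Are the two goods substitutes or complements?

%ΔQ_{metro passes} = (8415 − 9090)/avg = -675/8752.5 = -0.077120…
%ΔP_{bus passes} = (91.8 − 101)/avg = -9.2/96.4 = -0.095435…
E_cross = (-675/8752.5) / (-9.2/96.4) = 0.8080…
E_cross > 0 ⇒ the goods are substitutes.

0.81; substitutes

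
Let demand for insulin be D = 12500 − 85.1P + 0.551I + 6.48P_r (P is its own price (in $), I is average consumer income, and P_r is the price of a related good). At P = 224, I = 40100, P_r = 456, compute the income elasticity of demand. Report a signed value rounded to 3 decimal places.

1.195

At the given values, D = 12500 − 85.1(224) + 0.551(40100) + 6.48(456) = 18487.58.
∂D/∂I = 0.551.
E = (0.551) × (40100/18487.58) = 1.19513…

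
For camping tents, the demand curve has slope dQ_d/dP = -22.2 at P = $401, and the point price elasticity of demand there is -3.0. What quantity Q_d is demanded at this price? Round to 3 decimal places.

Ed = (dQ_d/dP)·(P/Q_d) ⇒ Q_d = (dQ_d/dP)·P/Ed = (-22.2)·401/(-3.0) = 2967.4

2967.400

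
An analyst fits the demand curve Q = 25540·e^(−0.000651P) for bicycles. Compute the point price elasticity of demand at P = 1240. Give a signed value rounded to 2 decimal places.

dQ/dP = −0.000651·Q = -7.41689. At P = 1240, Q = 11393.1.
Ed = (dQ/dP)·(P/Q) = (-7.41689) × (1240/11393.1) = -0.8072…

-0.81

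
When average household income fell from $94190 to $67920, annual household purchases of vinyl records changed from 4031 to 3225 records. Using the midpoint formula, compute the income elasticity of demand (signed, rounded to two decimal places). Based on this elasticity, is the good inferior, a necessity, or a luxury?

%ΔQ = (3225 − 4031)/[( 4031 + 3225)/2] = -806/3628 = -0.222160…
%ΔIncome = (67920 − 94190)/[( 94190 + 67920)/2] = -26270/81055 = -0.324100…
E_income = (-806/3628) / (-26270/81055) = 0.6854…
0 < E_income < 1 ⇒ normal good, necessity.

0.69; necessity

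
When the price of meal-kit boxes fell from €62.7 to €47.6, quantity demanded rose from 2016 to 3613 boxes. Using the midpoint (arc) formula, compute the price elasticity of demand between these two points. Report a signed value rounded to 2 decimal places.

%ΔQ = (3613 − 2016) / [(2016 + 3613)/2] = 1597/2814.5 = 0.567418…
%ΔP = (47.6 − 62.7) / [(62.7 + 47.6)/2] = -15.1/55.15 = -0.273798…
Arc Ed = %ΔQ / %ΔP = (1597/2814.5) / (-15.1/55.15) = -2.0723…

-2.07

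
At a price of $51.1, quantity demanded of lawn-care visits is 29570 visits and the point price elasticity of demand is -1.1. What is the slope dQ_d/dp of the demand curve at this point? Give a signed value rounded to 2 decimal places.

Ed = (dQ_d/dp)·(p/Q_d) ⇒ dQ_d/dp = Ed·Q_d/p = (-1.1)·29570/51.1 = -636.5362…

-636.54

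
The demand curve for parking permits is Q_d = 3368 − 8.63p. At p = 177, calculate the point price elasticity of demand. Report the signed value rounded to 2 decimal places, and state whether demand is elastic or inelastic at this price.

-0.83; inelastic

dQ_d/dp = −8.63. At p = 177, Q_d = 3368 − 8.63(177) = 1840.49.
Ed = (dQ_d/dp)·(p/Q_d) = −8.63 × (177/1840.49) = -0.8299…
|Ed| = 0.83 < 1, so demand is inelastic.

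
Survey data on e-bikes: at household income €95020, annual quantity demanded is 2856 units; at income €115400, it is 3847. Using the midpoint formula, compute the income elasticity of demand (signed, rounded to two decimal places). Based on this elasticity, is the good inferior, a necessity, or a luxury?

%ΔQ = (3847 − 2856)/[( 2856 + 3847)/2] = 991/3351.5 = 0.295688…
%ΔIncome = (115400 − 95020)/[( 95020 + 115400)/2] = 20380/105210 = 0.193707…
E_income = (991/3351.5) / (20380/105210) = 1.5264…
E_income > 1 ⇒ normal good, luxury.

1.53; luxury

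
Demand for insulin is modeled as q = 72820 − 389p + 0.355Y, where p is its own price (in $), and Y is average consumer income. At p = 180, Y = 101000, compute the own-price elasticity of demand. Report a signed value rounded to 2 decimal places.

-1.81

At the given values, q = 72820 − 389(180) + 0.355(101000) = 38655.
∂q/∂p = −389.
E = (-389) × (180/38655) = -1.8114…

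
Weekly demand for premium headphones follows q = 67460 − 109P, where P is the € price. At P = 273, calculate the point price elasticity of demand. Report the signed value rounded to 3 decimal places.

-0.789

dq/dP = −109. At P = 273, q = 67460 − 109(273) = 37703.
Ed = (dq/dP)·(P/q) = −109 × (273/37703) = -0.78924…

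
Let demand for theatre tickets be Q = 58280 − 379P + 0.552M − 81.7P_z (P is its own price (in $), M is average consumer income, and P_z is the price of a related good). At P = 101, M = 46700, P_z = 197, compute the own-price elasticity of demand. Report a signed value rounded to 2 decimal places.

At the given values, Q = 58280 − 379(101) + 0.552(46700) − 81.7(197) = 29684.5.
∂Q/∂P = −379.
E = (-379) × (101/29684.5) = -1.2895…

-1.29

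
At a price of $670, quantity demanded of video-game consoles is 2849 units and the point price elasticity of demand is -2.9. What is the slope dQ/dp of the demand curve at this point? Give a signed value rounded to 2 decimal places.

-12.33

Ed = (dQ/dp)·(p/Q) ⇒ dQ/dp = Ed·Q/p = (-2.9)·2849/670 = -12.3314…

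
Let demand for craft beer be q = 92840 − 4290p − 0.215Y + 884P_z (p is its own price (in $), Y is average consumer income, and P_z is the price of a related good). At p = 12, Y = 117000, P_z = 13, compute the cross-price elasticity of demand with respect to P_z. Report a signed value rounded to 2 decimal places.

0.41

At the given values, q = 92840 − 4290(12) − 0.215(117000) + 884(13) = 27697.
∂q/∂P_z = 884.
E = (884) × (13/27697) = 0.4149…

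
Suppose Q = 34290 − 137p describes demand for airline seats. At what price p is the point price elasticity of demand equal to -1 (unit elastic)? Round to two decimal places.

Ed = −137p/(34290 − 137p). Set this equal to -1:
137p = 1·(34290 − 137p) ⇒ 137p(1 + 1) = 1·34290
p = 1·34290 / (137·2) = 125.1459…

125.15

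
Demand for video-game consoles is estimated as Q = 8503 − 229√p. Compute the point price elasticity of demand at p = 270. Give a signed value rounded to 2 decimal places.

-0.40

dQ/dp = −229/(2√p) = -6.96825. At p = 270, Q = 4740.15.
Ed = (dQ/dp)·(p/Q) = (-6.96825) × (270/4740.15) = -0.3969…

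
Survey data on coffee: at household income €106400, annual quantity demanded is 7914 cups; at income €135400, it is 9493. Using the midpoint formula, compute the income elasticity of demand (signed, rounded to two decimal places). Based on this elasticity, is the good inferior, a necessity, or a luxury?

0.76; necessity

%ΔQ = (9493 − 7914)/[( 7914 + 9493)/2] = 1579/8703.5 = 0.181421…
%ΔIncome = (135400 − 106400)/[( 106400 + 135400)/2] = 29000/120900 = 0.239867…
E_income = (1579/8703.5) / (29000/120900) = 0.7563…
0 < E_income < 1 ⇒ normal good, necessity.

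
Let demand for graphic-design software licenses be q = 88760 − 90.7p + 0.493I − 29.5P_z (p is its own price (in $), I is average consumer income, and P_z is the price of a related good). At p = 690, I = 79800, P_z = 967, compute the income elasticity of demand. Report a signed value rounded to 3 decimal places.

At the given values, q = 88760 − 90.7(690) + 0.493(79800) − 29.5(967) = 36991.9.
∂q/∂I = 0.493.
E = (0.493) × (79800/36991.9) = 1.06351…

1.064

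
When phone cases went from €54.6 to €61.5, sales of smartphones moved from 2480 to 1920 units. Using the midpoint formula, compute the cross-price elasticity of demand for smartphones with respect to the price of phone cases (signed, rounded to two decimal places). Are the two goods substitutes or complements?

%ΔQ_{smartphones} = (1920 − 2480)/avg = -560/2200 = -0.254545…
%ΔP_{phone cases} = (61.5 − 54.6)/avg = 6.9/58.05 = 0.118863…
E_cross = (-560/2200) / (6.9/58.05) = -2.1415…
E_cross < 0 ⇒ the goods are complements.

-2.14; complements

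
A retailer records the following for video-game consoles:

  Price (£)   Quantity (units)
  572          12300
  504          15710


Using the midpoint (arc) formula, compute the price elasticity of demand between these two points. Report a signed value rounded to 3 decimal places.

%ΔQ = (15710 − 12300) / [(12300 + 15710)/2] = 3410/14005 = 0.243484…
%ΔP = (504 − 572) / [(572 + 504)/2] = -68/538 = -0.126394…
Arc Ed = %ΔQ / %ΔP = (3410/14005) / (-68/538) = -1.92639…

-1.926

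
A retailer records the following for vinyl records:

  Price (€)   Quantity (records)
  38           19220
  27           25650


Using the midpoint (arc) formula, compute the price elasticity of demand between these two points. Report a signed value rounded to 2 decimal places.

%ΔQ = (25650 − 19220) / [(19220 + 25650)/2] = 6430/22435 = 0.286605…
%ΔP = (27 − 38) / [(38 + 27)/2] = -11/32.5 = -0.338461…
Arc Ed = %ΔQ / %ΔP = (6430/22435) / (-11/32.5) = -0.8467…

-0.85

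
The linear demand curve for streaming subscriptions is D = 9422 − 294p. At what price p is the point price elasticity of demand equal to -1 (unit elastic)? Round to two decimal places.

16.02

Ed = −294p/(9422 − 294p). Set this equal to -1:
294p = 1·(9422 − 294p) ⇒ 294p(1 + 1) = 1·9422
p = 1·9422 / (294·2) = 16.0238…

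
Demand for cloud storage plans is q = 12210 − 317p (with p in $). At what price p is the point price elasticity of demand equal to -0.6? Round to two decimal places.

Ed = −317p/(12210 − 317p). Set this equal to -0.6:
317p = 0.6·(12210 − 317p) ⇒ 317p(1 + 0.6) = 0.6·12210
p = 0.6·12210 / (317·1.6) = 14.4440…

14.44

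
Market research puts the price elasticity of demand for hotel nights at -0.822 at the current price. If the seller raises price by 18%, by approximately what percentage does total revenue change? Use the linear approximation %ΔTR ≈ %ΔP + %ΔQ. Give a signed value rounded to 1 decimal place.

%ΔQ ≈ Ed × %ΔP = (-0.822) × (+18%) = -14.7960%
%ΔTR ≈ %ΔP + %ΔQ = (+18%) + (-14.7960%) = +3.2040%

+3.2%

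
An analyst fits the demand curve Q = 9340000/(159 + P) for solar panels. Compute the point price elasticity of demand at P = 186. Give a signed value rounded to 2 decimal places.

dQ/dP = −9340000/(159 + P)² = -78.4709. At P = 186, Q = 27072.5.
Ed = (dQ/dP)·(P/Q) = (-78.4709) × (186/27072.5) = -0.5391…

-0.54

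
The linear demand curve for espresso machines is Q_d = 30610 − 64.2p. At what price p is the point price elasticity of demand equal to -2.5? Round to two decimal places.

Ed = −64.2p/(30610 − 64.2p). Set this equal to -2.5:
64.2p = 2.5·(30610 − 64.2p) ⇒ 64.2p(1 + 2.5) = 2.5·30610
p = 2.5·30610 / (64.2·3.5) = 340.5651…

340.57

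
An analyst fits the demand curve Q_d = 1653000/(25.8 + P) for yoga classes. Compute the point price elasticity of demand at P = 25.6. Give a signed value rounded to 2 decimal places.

dQ_d/dP = −1653000/(25.8 + P)² = -625.672. At P = 25.6, Q_d = 32159.5.
Ed = (dQ_d/dP)·(P/Q_d) = (-625.672) × (25.6/32159.5) = -0.4980…

-0.50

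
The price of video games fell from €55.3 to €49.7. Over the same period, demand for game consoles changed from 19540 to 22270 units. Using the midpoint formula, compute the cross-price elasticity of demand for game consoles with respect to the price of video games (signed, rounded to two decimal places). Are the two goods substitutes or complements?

-1.22; complements

%ΔQ_{game consoles} = (22270 − 19540)/avg = 2730/20905 = 0.130590…
%ΔP_{video games} = (49.7 − 55.3)/avg = -5.6/52.5 = -0.106666…
E_cross = (2730/20905) / (-5.6/52.5) = -1.2242…
E_cross < 0 ⇒ the goods are complements.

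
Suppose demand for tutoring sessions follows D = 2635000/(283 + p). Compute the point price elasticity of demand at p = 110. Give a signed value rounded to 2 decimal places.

-0.28

dD/dp = −2635000/(283 + p)² = -17.0606. At p = 110, D = 6704.83.
Ed = (dD/dp)·(p/D) = (-17.0606) × (110/6704.83) = -0.2798…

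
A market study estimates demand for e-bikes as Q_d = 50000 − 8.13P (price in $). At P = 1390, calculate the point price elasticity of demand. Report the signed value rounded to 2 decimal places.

dQ_d/dP = −8.13. At P = 1390, Q_d = 50000 − 8.13(1390) = 38699.3.
Ed = (dQ_d/dP)·(P/Q_d) = −8.13 × (1390/38699.3) = -0.2920…

-0.29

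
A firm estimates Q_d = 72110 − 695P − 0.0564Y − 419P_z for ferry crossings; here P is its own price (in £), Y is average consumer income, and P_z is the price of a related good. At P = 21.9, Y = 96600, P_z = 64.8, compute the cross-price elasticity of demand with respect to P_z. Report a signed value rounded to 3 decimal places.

-1.118

At the given values, Q_d = 72110 − 695(21.9) − 0.0564(96600) − 419(64.8) = 24290.06.
∂Q_d/∂P_z = -419.
E = (-419) × (64.8/24290.06) = -1.11779…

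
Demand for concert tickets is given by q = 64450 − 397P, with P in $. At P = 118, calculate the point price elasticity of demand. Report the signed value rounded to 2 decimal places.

-2.66

dq/dP = −397. At P = 118, q = 64450 − 397(118) = 17604.
Ed = (dq/dP)·(P/q) = −397 × (118/17604) = -2.6610…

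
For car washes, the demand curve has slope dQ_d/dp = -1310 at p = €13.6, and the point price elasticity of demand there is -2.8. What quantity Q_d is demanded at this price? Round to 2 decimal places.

Ed = (dQ_d/dp)·(p/Q_d) ⇒ Q_d = (dQ_d/dp)·p/Ed = (-1310)·13.6/(-2.8) = 6362.8571…

6362.86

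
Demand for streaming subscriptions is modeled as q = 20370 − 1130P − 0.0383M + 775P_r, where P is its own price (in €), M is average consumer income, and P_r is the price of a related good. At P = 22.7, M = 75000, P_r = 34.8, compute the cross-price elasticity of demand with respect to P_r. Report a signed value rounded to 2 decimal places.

1.43

At the given values, q = 20370 − 1130(22.7) − 0.0383(75000) + 775(34.8) = 18816.5.
∂q/∂P_r = 775.
E = (775) × (34.8/18816.5) = 1.4333…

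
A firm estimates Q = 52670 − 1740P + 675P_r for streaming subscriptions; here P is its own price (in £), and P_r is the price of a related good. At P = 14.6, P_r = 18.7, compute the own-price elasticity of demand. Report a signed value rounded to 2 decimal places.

-0.64

At the given values, Q = 52670 − 1740(14.6) + 675(18.7) = 39888.5.
∂Q/∂P = −1740.
E = (-1740) × (14.6/39888.5) = -0.6368…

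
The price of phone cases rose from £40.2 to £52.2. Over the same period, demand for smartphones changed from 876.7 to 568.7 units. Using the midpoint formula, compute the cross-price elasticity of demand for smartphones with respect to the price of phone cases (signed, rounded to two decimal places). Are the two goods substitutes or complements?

-1.64; complements

%ΔQ_{smartphones} = (568.7 − 876.7)/avg = -308/722.7 = -0.426179…
%ΔP_{phone cases} = (52.2 − 40.2)/avg = 12/46.2 = 0.259740…
E_cross = (-308/722.7) / (12/46.2) = -1.6407…
E_cross < 0 ⇒ the goods are complements.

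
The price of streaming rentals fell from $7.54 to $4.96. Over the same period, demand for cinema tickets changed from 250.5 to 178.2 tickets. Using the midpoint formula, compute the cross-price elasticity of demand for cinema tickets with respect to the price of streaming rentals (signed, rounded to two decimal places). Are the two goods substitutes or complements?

0.82; substitutes

%ΔQ_{cinema tickets} = (178.2 − 250.5)/avg = -72.3/214.35 = -0.337298…
%ΔP_{streaming rentals} = (4.96 − 7.54)/avg = -2.58/6.25 = -0.4128
E_cross = (-72.3/214.35) / (-2.58/6.25) = 0.8170…
E_cross > 0 ⇒ the goods are substitutes.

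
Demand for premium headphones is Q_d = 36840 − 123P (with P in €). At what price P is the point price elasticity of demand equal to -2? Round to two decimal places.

Ed = −123P/(36840 − 123P). Set this equal to -2:
123P = 2·(36840 − 123P) ⇒ 123P(1 + 2) = 2·36840
P = 2·36840 / (123·3) = 199.6747…

199.67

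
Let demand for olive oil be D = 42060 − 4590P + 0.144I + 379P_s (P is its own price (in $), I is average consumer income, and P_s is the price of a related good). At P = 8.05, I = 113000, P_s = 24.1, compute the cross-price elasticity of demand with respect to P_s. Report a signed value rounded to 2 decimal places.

At the given values, D = 42060 − 4590(8.05) + 0.144(113000) + 379(24.1) = 30516.4.
∂D/∂P_s = 379.
E = (379) × (24.1/30516.4) = 0.2993…

0.30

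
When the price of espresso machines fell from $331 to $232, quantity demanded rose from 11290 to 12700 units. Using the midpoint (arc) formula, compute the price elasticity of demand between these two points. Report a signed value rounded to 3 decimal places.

%ΔQ = (12700 − 11290) / [(11290 + 12700)/2] = 1410/11995 = 0.117548…
%ΔP = (232 − 331) / [(331 + 232)/2] = -99/281.5 = -0.351687…
Arc Ed = %ΔQ / %ΔP = (1410/11995) / (-99/281.5) = -0.33424…

-0.334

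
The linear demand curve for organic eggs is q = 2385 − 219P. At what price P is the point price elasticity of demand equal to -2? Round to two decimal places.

Ed = −219P/(2385 − 219P). Set this equal to -2:
219P = 2·(2385 − 219P) ⇒ 219P(1 + 2) = 2·2385
P = 2·2385 / (219·3) = 7.2602…

7.26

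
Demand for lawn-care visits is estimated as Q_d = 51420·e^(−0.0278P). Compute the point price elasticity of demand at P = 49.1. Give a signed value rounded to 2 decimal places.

-1.36

dQ_d/dP = −0.0278·Q_d = -365.068. At P = 49.1, Q_d = 13131.9.
Ed = (dQ_d/dP)·(P/Q_d) = (-365.068) × (49.1/13131.9) = -1.3649…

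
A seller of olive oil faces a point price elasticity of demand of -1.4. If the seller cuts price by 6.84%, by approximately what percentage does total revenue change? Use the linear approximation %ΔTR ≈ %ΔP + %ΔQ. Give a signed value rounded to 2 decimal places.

+2.74%

%ΔQ ≈ Ed × %ΔP = (-1.4) × (-6.84%) = +9.5760%
%ΔTR ≈ %ΔP + %ΔQ = (-6.84%) + (+9.5760%) = +2.7360%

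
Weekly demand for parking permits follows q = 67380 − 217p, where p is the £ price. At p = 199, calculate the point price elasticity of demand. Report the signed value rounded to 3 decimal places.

dq/dp = −217. At p = 199, q = 67380 − 217(199) = 24197.
Ed = (dq/dp)·(p/q) = −217 × (199/24197) = -1.78464…

-1.785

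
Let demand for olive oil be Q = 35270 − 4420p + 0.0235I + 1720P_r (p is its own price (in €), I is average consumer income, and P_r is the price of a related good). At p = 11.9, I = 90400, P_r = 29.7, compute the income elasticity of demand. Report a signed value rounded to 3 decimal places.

At the given values, Q = 35270 − 4420(11.9) + 0.0235(90400) + 1720(29.7) = 35880.4.
∂Q/∂I = 0.0235.
E = (0.0235) × (90400/35880.4) = 0.05920…

0.059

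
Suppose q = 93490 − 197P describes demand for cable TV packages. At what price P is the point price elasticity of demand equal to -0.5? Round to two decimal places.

158.19

Ed = −197P/(93490 − 197P). Set this equal to -0.5:
197P = 0.5·(93490 − 197P) ⇒ 197P(1 + 0.5) = 0.5·93490
P = 0.5·93490 / (197·1.5) = 158.1895…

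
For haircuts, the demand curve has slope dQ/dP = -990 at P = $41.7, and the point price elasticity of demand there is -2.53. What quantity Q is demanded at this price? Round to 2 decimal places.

16317.39

Ed = (dQ/dP)·(P/Q) ⇒ Q = (dQ/dP)·P/Ed = (-990)·41.7/(-2.53) = 16317.3913…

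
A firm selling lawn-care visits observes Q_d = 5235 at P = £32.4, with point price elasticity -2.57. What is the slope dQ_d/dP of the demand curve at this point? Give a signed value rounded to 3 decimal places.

-415.245

Ed = (dQ_d/dP)·(P/Q_d) ⇒ dQ_d/dP = Ed·Q_d/P = (-2.57)·5235/32.4 = -415.24537…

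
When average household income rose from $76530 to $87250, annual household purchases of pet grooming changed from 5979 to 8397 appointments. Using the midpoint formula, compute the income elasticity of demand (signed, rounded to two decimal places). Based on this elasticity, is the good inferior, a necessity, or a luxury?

2.57; luxury

%ΔQ = (8397 − 5979)/[( 5979 + 8397)/2] = 2418/7188 = 0.336393…
%ΔIncome = (87250 − 76530)/[( 76530 + 87250)/2] = 10720/81890 = 0.130907…
E_income = (2418/7188) / (10720/81890) = 2.5697…
E_income > 1 ⇒ normal good, luxury.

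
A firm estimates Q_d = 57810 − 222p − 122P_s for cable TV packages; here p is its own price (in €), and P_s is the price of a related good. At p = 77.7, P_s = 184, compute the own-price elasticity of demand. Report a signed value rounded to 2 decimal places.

At the given values, Q_d = 57810 − 222(77.7) − 122(184) = 18112.6.
∂Q_d/∂p = −222.
E = (-222) × (77.7/18112.6) = -0.9523…

-0.95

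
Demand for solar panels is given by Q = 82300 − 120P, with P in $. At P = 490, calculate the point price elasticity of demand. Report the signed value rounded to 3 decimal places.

dQ/dP = −120. At P = 490, Q = 82300 − 120(490) = 23500.
Ed = (dQ/dP)·(P/Q) = −120 × (490/23500) = -2.50212…

-2.502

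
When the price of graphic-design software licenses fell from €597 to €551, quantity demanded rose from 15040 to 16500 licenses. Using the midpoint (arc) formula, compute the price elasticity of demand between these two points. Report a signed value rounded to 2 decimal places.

%ΔQ = (16500 − 15040) / [(15040 + 16500)/2] = 1460/15770 = 0.092580…
%ΔP = (551 − 597) / [(597 + 551)/2] = -46/574 = -0.080139…
Arc Ed = %ΔQ / %ΔP = (1460/15770) / (-46/574) = -1.1552…

-1.16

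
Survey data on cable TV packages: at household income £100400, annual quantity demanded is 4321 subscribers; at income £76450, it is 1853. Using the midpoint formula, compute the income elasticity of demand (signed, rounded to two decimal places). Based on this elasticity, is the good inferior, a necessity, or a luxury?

%ΔQ = (1853 − 4321)/[( 4321 + 1853)/2] = -2468/3087 = -0.799481…
%ΔIncome = (76450 − 100400)/[( 100400 + 76450)/2] = -23950/88425 = -0.270851…
E_income = (-2468/3087) / (-23950/88425) = 2.9517…
E_income > 1 ⇒ normal good, luxury.

2.95; luxury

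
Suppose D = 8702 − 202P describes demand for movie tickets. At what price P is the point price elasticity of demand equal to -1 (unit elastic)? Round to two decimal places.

21.54

Ed = −202P/(8702 − 202P). Set this equal to -1:
202P = 1·(8702 − 202P) ⇒ 202P(1 + 1) = 1·8702
P = 1·8702 / (202·2) = 21.5396…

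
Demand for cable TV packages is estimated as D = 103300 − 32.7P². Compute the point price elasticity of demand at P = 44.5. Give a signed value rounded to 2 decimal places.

dD/dP = −2·32.7·P = -2910.3. At P = 44.5, D = 38545.825.
Ed = (dD/dP)·(P/D) = (-2910.3) × (44.5/38545.825) = -3.3598…

-3.36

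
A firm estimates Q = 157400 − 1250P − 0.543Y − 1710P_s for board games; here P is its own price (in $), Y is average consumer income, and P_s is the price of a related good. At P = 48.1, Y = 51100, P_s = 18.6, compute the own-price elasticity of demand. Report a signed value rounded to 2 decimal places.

-1.59

At the given values, Q = 157400 − 1250(48.1) − 0.543(51100) − 1710(18.6) = 37721.7.
∂Q/∂P = −1250.
E = (-1250) × (48.1/37721.7) = -1.5939…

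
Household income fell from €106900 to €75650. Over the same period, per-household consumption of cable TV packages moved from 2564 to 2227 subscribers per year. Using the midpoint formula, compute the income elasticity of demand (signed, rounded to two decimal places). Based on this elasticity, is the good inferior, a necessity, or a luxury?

%ΔQ = (2227 − 2564)/[( 2564 + 2227)/2] = -337/2395.5 = -0.140680…
%ΔIncome = (75650 − 106900)/[( 106900 + 75650)/2] = -31250/91275 = -0.342371…
E_income = (-337/2395.5) / (-31250/91275) = 0.4108…
0 < E_income < 1 ⇒ normal good, necessity.

0.41; necessity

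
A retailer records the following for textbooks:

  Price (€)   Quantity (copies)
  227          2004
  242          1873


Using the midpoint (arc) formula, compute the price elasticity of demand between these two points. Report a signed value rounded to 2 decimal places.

%ΔQ = (1873 − 2004) / [(2004 + 1873)/2] = -131/1938.5 = -0.067578…
%ΔP = (242 − 227) / [(227 + 242)/2] = 15/234.5 = 0.063965…
Arc Ed = %ΔQ / %ΔP = (-131/1938.5) / (15/234.5) = -1.0564…

-1.06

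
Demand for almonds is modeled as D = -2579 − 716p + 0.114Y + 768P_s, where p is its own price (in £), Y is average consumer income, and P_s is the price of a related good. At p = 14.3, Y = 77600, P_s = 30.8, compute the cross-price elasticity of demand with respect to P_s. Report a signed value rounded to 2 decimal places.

At the given values, D = -2579 − 716(14.3) + 0.114(77600) + 768(30.8) = 19683.
∂D/∂P_s = 768.
E = (768) × (30.8/19683) = 1.2017…

1.20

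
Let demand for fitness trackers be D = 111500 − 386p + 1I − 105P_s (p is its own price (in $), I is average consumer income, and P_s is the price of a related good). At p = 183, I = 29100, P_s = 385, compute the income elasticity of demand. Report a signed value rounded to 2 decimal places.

At the given values, D = 111500 − 386(183) + 1(29100) − 105(385) = 29537.
∂D/∂I = 1.
E = (1) × (29100/29537) = 0.9852…

0.99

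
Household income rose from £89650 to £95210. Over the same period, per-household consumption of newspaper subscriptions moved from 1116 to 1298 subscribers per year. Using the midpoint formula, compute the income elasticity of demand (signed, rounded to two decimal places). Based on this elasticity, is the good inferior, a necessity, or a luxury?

%ΔQ = (1298 − 1116)/[( 1116 + 1298)/2] = 182/1207 = 0.150787…
%ΔIncome = (95210 − 89650)/[( 89650 + 95210)/2] = 5560/92430 = 0.060153…
E_income = (182/1207) / (5560/92430) = 2.5066…
E_income > 1 ⇒ normal good, luxury.

2.51; luxury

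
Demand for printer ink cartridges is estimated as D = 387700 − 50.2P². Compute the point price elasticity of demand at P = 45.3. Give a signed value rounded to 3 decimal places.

-0.724

dD/dP = −2·50.2·P = -4548.12. At P = 45.3, D = 284685.082.
Ed = (dD/dP)·(P/D) = (-4548.12) × (45.3/284685.082) = -0.72371…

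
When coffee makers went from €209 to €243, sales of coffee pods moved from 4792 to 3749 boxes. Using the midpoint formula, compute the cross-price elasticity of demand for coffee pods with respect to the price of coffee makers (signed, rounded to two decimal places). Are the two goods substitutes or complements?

%ΔQ_{coffee pods} = (3749 − 4792)/avg = -1043/4270.5 = -0.244233…
%ΔP_{coffee makers} = (243 − 209)/avg = 34/226 = 0.150442…
E_cross = (-1043/4270.5) / (34/226) = -1.6234…
E_cross < 0 ⇒ the goods are complements.

-1.62; complements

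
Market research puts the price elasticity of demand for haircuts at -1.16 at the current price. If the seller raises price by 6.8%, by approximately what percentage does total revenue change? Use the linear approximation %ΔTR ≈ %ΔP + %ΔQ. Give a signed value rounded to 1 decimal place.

%ΔQ ≈ Ed × %ΔP = (-1.16) × (+6.8%) = -7.8880%
%ΔTR ≈ %ΔP + %ΔQ = (+6.8%) + (-7.8880%) = -1.0880%

-1.1%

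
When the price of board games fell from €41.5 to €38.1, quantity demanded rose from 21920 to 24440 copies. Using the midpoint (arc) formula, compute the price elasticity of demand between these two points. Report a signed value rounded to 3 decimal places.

%ΔQ = (24440 − 21920) / [(21920 + 24440)/2] = 2520/23180 = 0.108714…
%ΔP = (38.1 − 41.5) / [(41.5 + 38.1)/2] = -3.4/39.8 = -0.085427…
Arc Ed = %ΔQ / %ΔP = (2520/23180) / (-3.4/39.8) = -1.27259…

-1.273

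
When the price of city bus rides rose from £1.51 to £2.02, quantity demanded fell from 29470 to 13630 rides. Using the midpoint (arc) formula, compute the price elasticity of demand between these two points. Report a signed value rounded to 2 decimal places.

%ΔQ = (13630 − 29470) / [(29470 + 13630)/2] = -15840/21550 = -0.735034…
%ΔP = (2.02 − 1.51) / [(1.51 + 2.02)/2] = 0.51/1.765 = 0.288951…
Arc Ed = %ΔQ / %ΔP = (-15840/21550) / (0.51/1.765) = -2.5437…

-2.54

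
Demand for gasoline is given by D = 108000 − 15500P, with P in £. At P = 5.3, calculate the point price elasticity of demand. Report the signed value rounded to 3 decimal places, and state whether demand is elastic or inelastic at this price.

-3.178; elastic

dD/dP = −15500. At P = 5.3, D = 108000 − 15500(5.3) = 25850.
Ed = (dD/dP)·(P/D) = −15500 × (5.3/25850) = -3.17794…
|Ed| = 3.178 > 1, so demand is elastic.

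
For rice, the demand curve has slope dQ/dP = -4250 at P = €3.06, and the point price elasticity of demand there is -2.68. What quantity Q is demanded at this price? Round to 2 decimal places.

4852.61

Ed = (dQ/dP)·(P/Q) ⇒ Q = (dQ/dP)·P/Ed = (-4250)·3.06/(-2.68) = 4852.6119…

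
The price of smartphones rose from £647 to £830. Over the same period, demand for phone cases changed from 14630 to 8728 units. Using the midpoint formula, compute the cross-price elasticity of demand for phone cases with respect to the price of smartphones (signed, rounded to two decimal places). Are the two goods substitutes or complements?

%ΔQ_{phone cases} = (8728 − 14630)/avg = -5902/11679 = -0.505351…
%ΔP_{smartphones} = (830 − 647)/avg = 183/738.5 = 0.247799…
E_cross = (-5902/11679) / (183/738.5) = -2.0393…
E_cross < 0 ⇒ the goods are complements.

-2.04; complements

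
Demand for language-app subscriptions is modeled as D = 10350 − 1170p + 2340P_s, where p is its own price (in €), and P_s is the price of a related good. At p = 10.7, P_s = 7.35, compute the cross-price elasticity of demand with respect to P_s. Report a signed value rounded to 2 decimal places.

1.14

At the given values, D = 10350 − 1170(10.7) + 2340(7.35) = 15030.
∂D/∂P_s = 2340.
E = (2340) × (7.35/15030) = 1.1443…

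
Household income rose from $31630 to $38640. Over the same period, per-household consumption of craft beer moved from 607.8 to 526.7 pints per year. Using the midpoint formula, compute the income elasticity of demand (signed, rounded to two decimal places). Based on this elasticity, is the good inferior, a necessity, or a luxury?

-0.72; inferior

%ΔQ = (526.7 − 607.8)/[( 607.8 + 526.7)/2] = -81.1/567.25 = -0.142970…
%ΔIncome = (38640 − 31630)/[( 31630 + 38640)/2] = 7010/35135 = 0.199516…
E_income = (-81.1/567.25) / (7010/35135) = -0.7165…
E_income < 0 ⇒ inferior good.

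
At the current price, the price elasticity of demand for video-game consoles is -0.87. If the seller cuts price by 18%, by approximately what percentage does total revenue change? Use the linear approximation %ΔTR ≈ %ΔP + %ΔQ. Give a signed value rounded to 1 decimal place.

%ΔQ ≈ Ed × %ΔP = (-0.87) × (-18%) = +15.6600%
%ΔTR ≈ %ΔP + %ΔQ = (-18%) + (+15.6600%) = -2.3400%

-2.3%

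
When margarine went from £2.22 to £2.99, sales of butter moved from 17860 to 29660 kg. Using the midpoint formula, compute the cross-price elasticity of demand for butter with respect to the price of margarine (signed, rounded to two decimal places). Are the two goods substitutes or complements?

%ΔQ_{butter} = (29660 − 17860)/avg = 11800/23760 = 0.496632…
%ΔP_{margarine} = (2.99 − 2.22)/avg = 0.77/2.605 = 0.295585…
E_cross = (11800/23760) / (0.77/2.605) = 1.6801…
E_cross > 0 ⇒ the goods are substitutes.

1.68; substitutes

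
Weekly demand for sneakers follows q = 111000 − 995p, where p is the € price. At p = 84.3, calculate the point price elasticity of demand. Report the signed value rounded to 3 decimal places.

-3.093

dq/dp = −995. At p = 84.3, q = 111000 − 995(84.3) = 27121.5.
Ed = (dq/dp)·(p/q) = −995 × (84.3/27121.5) = -3.09269…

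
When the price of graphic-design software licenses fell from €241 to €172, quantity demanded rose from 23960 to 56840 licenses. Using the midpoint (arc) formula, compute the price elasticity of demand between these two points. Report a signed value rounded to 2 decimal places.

-2.44

%ΔQ = (56840 − 23960) / [(23960 + 56840)/2] = 32880/40400 = 0.813861…
%ΔP = (172 − 241) / [(241 + 172)/2] = -69/206.5 = -0.334140…
Arc Ed = %ΔQ / %ΔP = (32880/40400) / (-69/206.5) = -2.4356…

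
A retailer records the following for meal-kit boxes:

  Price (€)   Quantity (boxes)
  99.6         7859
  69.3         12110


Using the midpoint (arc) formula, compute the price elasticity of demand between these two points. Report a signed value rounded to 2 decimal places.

%ΔQ = (12110 − 7859) / [(7859 + 12110)/2] = 4251/9984.5 = 0.425759…
%ΔP = (69.3 − 99.6) / [(99.6 + 69.3)/2] = -30.3/84.45 = -0.358792…
Arc Ed = %ΔQ / %ΔP = (4251/9984.5) / (-30.3/84.45) = -1.1866…

-1.19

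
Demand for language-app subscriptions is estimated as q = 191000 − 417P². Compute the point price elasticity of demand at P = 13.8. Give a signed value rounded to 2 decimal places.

dq/dP = −2·417·P = -11509.2. At P = 13.8, q = 111586.52.
Ed = (dq/dP)·(P/q) = (-11509.2) × (13.8/111586.52) = -1.4233…

-1.42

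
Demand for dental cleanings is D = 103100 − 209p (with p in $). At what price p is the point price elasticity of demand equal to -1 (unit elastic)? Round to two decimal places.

Ed = −209p/(103100 − 209p). Set this equal to -1:
209p = 1·(103100 − 209p) ⇒ 209p(1 + 1) = 1·103100
p = 1·103100 / (209·2) = 246.6507…

246.65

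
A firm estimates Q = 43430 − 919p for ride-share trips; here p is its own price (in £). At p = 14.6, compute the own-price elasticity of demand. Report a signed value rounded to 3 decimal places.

-0.447

At the given values, Q = 43430 − 919(14.6) = 30012.6.
∂Q/∂p = −919.
E = (-919) × (14.6/30012.6) = -0.44705…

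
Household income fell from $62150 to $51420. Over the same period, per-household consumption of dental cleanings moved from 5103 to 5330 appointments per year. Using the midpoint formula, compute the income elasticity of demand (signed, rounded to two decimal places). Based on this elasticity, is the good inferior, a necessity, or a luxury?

%ΔQ = (5330 − 5103)/[( 5103 + 5330)/2] = 227/5216.5 = 0.043515…
%ΔIncome = (51420 − 62150)/[( 62150 + 51420)/2] = -10730/56785 = -0.188958…
E_income = (227/5216.5) / (-10730/56785) = -0.2302…
E_income < 0 ⇒ inferior good.

-0.23; inferior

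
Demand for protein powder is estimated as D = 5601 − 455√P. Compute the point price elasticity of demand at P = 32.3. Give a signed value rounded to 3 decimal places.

dD/dP = −455/(2√P) = -40.0295. At P = 32.3, D = 3015.09.
Ed = (dD/dP)·(P/D) = (-40.0295) × (32.3/3015.09) = -0.42882…

-0.429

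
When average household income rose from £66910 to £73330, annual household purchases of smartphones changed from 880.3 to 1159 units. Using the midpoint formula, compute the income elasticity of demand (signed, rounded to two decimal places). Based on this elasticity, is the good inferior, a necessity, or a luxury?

%ΔQ = (1159 − 880.3)/[( 880.3 + 1159)/2] = 278.7/1019.65 = 0.273329…
%ΔIncome = (73330 − 66910)/[( 66910 + 73330)/2] = 6420/70120 = 0.091557…
E_income = (278.7/1019.65) / (6420/70120) = 2.9853…
E_income > 1 ⇒ normal good, luxury.

2.99; luxury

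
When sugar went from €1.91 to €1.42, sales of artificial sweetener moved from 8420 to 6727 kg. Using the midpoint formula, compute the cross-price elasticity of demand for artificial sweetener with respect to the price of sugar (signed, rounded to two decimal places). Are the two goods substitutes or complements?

0.76; substitutes

%ΔQ_{artificial sweetener} = (6727 − 8420)/avg = -1693/7573.5 = -0.223542…
%ΔP_{sugar} = (1.42 − 1.91)/avg = -0.49/1.665 = -0.294294…
E_cross = (-1693/7573.5) / (-0.49/1.665) = 0.7595…
E_cross > 0 ⇒ the goods are substitutes.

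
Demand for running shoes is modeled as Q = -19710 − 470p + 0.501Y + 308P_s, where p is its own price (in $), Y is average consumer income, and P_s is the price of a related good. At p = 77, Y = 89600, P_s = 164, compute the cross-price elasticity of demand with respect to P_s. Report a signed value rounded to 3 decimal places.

At the given values, Q = -19710 − 470(77) + 0.501(89600) + 308(164) = 39501.6.
∂Q/∂P_s = 308.
E = (308) × (164/39501.6) = 1.27873…

1.279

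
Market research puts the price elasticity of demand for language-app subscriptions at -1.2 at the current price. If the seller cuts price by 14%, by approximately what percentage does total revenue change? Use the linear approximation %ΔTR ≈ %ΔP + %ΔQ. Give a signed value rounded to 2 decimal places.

+2.80%

%ΔQ ≈ Ed × %ΔP = (-1.2) × (-14%) = +16.8000%
%ΔTR ≈ %ΔP + %ΔQ = (-14%) + (+16.8000%) = +2.8000%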